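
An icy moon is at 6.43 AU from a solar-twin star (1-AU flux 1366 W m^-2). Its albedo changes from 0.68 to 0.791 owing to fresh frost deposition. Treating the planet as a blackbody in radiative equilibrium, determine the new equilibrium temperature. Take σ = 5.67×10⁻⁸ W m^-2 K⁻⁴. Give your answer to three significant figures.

Irradiance scales as 1/d², so S = 1366 W m^-2 × (1/6.43)² = 33.04 W m^-2.
With the new albedo, S(1−α₂)/4 = 1.726 W m^-2, so T₂ = 74.28 K.

74.3 K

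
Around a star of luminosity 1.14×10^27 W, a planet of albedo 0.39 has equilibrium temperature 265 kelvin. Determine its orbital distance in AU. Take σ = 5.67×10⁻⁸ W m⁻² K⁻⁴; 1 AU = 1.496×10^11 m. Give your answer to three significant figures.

1.49 AU

The flux needed for this T is 4σT⁴/(1−0.39) = 1834 W m⁻².
S = L/(4πd²) → d = √(L/4πS) = √(1.14×10^27/(4π·1834)) = 2.224×10^11 m = 1.487 AU.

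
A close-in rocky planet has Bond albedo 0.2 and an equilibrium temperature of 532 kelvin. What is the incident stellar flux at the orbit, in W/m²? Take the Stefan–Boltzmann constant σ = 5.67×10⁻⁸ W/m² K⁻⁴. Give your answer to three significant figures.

Invert the energy balance for S: S = 4σT⁴/(1−α).
σT⁴ = 5.67×10⁻⁸·(532)⁴ = 4542 W/m².
S = 4·4542/0.8 = 22710 W/m².

22700 W/m²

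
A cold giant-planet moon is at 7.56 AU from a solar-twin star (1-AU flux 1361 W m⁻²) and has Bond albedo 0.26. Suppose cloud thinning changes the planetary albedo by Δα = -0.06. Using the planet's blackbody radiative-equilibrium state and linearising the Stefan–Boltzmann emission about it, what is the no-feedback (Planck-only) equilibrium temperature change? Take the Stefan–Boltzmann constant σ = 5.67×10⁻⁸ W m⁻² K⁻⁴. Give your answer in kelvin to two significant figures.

1.9 kelvin

By the inverse-square law, S = 1361/7.56² = 23.81 W m⁻².
Reference equilibrium: T_e = [S(1−α)/(4σ)]^(1/4) = 93.89 K.
TOA radiative forcing: ΔF = −S·Δα/4 = −23.81·(-0.06)/4 = 0.3572 W m⁻².
The Planck feedback parameter is 4σT_e³ = 0.1877 W m⁻²/K.
So ΔT₀ = 0.3572/0.1877 = 1.90 K.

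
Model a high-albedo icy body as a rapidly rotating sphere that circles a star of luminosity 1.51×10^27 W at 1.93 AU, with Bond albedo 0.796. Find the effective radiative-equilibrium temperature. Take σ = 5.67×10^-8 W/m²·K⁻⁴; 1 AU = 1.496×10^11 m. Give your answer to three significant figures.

d = 1.93 × 1.496×10^11 m = 2.887×10^11 m.
S = L/(4πd²) = 1441 W/m².
The planet absorbs (1−α)S over its disc πR² and re-emits over 4πR², so the mean absorbed flux is (1−0.796)·1441/4 = 73.51 W/m².
In equilibrium σT⁴ equals this, so T = 189.8 K.

190 K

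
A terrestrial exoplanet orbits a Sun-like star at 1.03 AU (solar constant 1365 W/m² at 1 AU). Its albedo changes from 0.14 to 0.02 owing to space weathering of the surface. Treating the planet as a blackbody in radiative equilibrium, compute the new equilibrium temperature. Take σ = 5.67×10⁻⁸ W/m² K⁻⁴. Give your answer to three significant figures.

273 K

Irradiance scales as 1/d², so S = 1365 W/m² × (1/1.03)² = 1287 W/m².
T₂ = [S(1−α₂)/(4σ)]^(1/4) = [1287·0.98/(4σ)]^(1/4) = 273.1 K.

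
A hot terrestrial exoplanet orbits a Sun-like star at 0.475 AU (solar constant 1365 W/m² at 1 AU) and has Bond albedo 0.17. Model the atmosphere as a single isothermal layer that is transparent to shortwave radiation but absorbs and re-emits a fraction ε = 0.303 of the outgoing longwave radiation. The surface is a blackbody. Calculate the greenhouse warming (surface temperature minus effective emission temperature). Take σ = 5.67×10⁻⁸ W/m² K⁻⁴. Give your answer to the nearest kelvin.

16 kelvin

Irradiance scales as 1/d², so S = 1365 W/m² × (1/0.475)² = 6050 W/m².
At the top of the atmosphere, σT_e⁴ = S(1−α)/4 = 1255 W/m², giving T_e = 385.7 K.
The surface balance (absorbed SW + ε·downward IR = σT_s⁴) with T_a⁴ = T_s⁴/2 reduces to T_s = T_e·[2/(2−ε)]^¼ = 401.9 K.
The atmosphere warms the surface by 16.17 K.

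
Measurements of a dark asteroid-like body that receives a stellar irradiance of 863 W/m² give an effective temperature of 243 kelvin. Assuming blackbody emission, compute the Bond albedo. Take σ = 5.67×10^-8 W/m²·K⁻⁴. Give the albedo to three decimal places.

From σT⁴ = S(1−α)/4 we invert for α: 1−α = 4σT⁴/S.
4σT⁴ = 4·5.67×10⁻⁸·(243)⁴ = 790.8 W/m².
Hence α = 1 − 790.8/863.0 = 0.0837.

0.084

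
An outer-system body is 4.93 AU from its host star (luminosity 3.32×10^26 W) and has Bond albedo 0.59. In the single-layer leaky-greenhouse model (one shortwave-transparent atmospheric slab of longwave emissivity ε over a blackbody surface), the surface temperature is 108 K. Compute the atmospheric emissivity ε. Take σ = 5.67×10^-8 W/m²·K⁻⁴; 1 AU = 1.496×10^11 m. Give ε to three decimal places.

Orbital distance: d = 4.93 AU = 7.375×10^11 m.
Flux at the orbit: S = L/(4πd²) = 3.32×10^26/(4π·(7.38×10^11)²) = 48.57 W/m².
TOA balance gives T_e = 96.80 K.
Inverting T_s⁴ = 2T_e⁴/(2−ε): (T_e/T_s)⁴ = 0.6454, so ε = 2(1 − 0.6454) = 0.7092.

0.709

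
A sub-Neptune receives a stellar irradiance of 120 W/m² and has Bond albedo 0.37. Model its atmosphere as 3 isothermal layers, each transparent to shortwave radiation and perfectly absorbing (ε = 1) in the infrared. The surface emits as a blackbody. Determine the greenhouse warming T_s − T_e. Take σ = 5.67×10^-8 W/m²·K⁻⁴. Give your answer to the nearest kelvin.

56 kelvin

The effective emission temperature is T_e = [S(1−α)/(4σ)]^¼ = 135.1 K.
Surface: T_s = (4)^¼·T_e = 191.1 K.
Warming: T_s − T_e = 55.97 K.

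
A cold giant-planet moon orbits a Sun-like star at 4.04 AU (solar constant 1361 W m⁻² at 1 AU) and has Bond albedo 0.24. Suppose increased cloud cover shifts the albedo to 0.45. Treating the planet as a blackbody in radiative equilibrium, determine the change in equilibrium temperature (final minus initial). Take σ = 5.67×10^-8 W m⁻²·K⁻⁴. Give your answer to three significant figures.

-10.0 K

Flux at the orbit: S = 1361/(4.04)² = 83.39 W m⁻².
Before: T₁ = [83.39·0.76/(4σ)]^(1/4) = 129.3 K.
Final:   T₂ = [S(1−0.45)/(4σ)]^(1/4) = 119.2 K.
Change: 119.2 − 129.3 = -10.04 K.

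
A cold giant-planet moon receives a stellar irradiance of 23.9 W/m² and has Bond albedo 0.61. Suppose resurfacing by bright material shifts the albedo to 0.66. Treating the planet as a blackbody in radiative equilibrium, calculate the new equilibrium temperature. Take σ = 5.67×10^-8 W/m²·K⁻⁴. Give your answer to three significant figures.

77.4 K

New equilibrium: T₂ = [(1−0.66)·23.90/(4σ)]^(1/4) = 77.37 K.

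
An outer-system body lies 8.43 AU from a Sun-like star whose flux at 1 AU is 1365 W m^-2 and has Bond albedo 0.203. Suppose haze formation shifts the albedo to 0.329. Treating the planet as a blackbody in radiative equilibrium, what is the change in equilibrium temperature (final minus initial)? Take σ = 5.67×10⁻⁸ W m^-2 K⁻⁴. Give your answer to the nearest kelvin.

Irradiance scales as 1/d², so S = 1365 W m^-2 × (1/8.43)² = 19.21 W m^-2.
Before: T₁ = [19.21·0.797/(4σ)]^(1/4) = 90.64 K.
With α = 0.329, T₂ = 86.82 K.
ΔT = T₂ − T₁ = -3.817 K.

-4 K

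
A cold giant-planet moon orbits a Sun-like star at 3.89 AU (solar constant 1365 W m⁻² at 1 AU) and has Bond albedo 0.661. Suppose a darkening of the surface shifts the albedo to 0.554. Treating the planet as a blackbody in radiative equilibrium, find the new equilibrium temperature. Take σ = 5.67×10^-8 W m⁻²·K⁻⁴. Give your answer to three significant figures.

115 K

Flux at the orbit: S = 1365/(3.89)² = 90.21 W m⁻².
New equilibrium: T₂ = [(1−0.554)·90.21/(4σ)]^(1/4) = 115.4 K.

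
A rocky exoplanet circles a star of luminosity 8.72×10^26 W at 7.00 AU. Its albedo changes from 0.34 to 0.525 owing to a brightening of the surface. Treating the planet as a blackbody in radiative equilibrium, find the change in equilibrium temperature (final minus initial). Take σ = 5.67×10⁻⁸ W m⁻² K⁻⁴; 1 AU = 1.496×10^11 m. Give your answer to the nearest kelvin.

-9 K

d = 7.00 × 1.496×10^11 m = 1.047×10^12 m.
Flux at the orbit: S = L/(4πd²) = 8.72×10^26/(4π·(1.05×10^12)²) = 63.28 W m⁻².
With α = 0.34, T₁ = 116.5 K.
With α = 0.525, T₂ = 107.3 K.
ΔT = T₂ − T₁ = -9.196 K.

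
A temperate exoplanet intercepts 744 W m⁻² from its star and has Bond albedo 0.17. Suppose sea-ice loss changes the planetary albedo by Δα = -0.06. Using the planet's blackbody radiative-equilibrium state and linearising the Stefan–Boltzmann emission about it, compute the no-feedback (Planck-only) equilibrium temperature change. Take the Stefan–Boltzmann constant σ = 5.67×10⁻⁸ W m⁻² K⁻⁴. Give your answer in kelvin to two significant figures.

4.1 kelvin

Reference equilibrium: T_e = [S(1−α)/(4σ)]^(1/4) = 228.4 K.
TOA radiative forcing: ΔF = −S·Δα/4 = −744.0·(-0.06)/4 = 11.16 W m⁻².
Planck response: λ_P = 4σT_e³ = 4·5.67×10⁻⁸·(228.4)³ = 2.703 W m⁻²/K.
ΔT₀ = ΔF/λ_P = 11.16/2.703 = 4.13 K.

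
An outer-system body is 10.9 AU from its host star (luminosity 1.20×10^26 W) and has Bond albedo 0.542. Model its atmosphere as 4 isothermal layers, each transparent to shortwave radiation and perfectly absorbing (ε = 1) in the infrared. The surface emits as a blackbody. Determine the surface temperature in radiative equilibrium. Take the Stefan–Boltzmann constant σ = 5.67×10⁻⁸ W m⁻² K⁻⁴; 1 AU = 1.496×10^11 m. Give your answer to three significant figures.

77.6 K

Orbital distance: d = 10.9 AU = 1.631×10^12 m.
S = L/(4πd²) = 3.591 W m⁻².
The effective emission temperature is T_e = [S(1−α)/(4σ)]^¼ = 51.89 K.
Layer-by-layer balance gives σT_s⁴ = (N+1)σT_e⁴, so T_s = 5^¼·51.89 = 77.60 K.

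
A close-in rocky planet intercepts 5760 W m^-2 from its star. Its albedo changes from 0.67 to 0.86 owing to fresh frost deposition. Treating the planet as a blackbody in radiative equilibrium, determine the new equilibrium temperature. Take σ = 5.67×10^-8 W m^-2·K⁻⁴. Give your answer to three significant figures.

244 K

T₂ = [S(1−α₂)/(4σ)]^(1/4) = [5760·0.14/(4σ)]^(1/4) = 244.2 K.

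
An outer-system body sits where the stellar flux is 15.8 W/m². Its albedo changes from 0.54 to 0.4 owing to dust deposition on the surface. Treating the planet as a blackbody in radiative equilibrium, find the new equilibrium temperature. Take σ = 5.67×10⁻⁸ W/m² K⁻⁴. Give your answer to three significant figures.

New equilibrium: T₂ = [(1−0.4)·15.80/(4σ)]^(1/4) = 80.41 K.

80.4 K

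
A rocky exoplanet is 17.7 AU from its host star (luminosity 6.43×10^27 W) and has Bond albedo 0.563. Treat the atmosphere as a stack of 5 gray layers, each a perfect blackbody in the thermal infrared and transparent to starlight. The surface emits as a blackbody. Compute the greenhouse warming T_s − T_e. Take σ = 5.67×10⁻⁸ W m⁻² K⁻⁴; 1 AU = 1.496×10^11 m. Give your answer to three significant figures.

d = 17.7 × 1.496×10^11 m = 2.648×10^12 m.
Flux at the orbit: S = L/(4πd²) = 6.43×10^27/(4π·(2.65×10^12)²) = 72.98 W m⁻².
Top-of-atmosphere balance: σT_e⁴ = S(1−α)/4 = 7.973 W m⁻² → T_e = 108.9 K.
Surface: T_s = (6)^¼·T_e = 170.4 K.
So the greenhouse effect raises the surface by 170.4 − 108.9 = 61.53 K.

61.5 kelvin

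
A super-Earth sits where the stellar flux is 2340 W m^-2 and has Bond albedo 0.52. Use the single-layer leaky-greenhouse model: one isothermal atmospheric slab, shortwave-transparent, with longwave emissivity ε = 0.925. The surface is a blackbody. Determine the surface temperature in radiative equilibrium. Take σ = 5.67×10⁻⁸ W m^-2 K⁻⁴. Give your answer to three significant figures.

310 kelvin

At the top of the atmosphere, σT_e⁴ = S(1−α)/4 = 280.8 W m^-2, giving T_e = 265.3 K.
Surface balance with a leaky layer gives σT_s⁴ = σT_e⁴·2/(2−ε), so T_s = T_e·[2/(2−0.925)]^(1/4) = 309.8 K.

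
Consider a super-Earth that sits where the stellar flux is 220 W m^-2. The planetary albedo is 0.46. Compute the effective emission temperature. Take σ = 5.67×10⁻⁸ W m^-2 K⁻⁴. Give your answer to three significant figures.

The planet absorbs (1−α)S over its disc πR² and re-emits over 4πR², so the mean absorbed flux is (1−0.46)·220.0/4 = 29.70 W m^-2.
Set σT⁴ = 29.70 → T = (29.70/σ)^(1/4) = 151.3 K.

151 K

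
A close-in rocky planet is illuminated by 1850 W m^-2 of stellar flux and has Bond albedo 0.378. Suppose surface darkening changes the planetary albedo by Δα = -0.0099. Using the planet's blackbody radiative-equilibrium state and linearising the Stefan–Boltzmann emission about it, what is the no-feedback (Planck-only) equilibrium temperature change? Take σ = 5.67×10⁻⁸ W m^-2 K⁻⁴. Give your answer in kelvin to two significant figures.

The baseline emission temperature is T_e = 266.9 K.
TOA radiative forcing: ΔF = −S·Δα/4 = −1850·(-0.0099)/4 = 4.579 W m^-2.
Planck response: λ_P = 4σT_e³ = 4·5.67×10⁻⁸·(266.9)³ = 4.312 W m^-2/K.
So ΔT₀ = 4.579/4.312 = 1.06 K.

1.1 kelvin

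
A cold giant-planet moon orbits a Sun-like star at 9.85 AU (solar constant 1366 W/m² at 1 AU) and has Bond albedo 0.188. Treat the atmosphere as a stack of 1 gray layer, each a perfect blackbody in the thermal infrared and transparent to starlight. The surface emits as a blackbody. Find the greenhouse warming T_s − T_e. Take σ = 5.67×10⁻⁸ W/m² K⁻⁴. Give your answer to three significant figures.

Flux at the orbit: S = 1366/(9.85)² = 14.08 W/m².
Top-of-atmosphere balance: σT_e⁴ = S(1−α)/4 = 2.858 W/m² → T_e = 84.26 K.
Surface: T_s = (2)^¼·T_e = 100.2 K.
So the greenhouse effect raises the surface by 100.2 − 84.26 = 15.94 K.

15.9 K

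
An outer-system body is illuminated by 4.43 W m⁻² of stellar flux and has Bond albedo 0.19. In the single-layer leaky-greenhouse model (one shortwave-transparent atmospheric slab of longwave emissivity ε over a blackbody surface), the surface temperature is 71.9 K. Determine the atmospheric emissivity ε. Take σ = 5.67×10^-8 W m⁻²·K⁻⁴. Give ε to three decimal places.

First, T_e = [4.430·(1−0.19)/(4σ)]^(1/4) = 63.07 K.
Since (2−ε)/2 = (T_e/T_s)⁴ = 0.5920, ε = 0.8160.

0.816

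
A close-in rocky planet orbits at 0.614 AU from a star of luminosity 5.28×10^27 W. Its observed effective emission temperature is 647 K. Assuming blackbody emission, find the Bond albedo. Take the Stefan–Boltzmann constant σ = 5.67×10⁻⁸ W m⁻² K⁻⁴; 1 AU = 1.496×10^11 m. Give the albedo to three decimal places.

Orbital distance: d = 0.614 AU = 9.185×10^10 m.
S = L/(4πd²) = 49800 W m⁻².
Rearranging the radiative balance, α = 1 − 4σT⁴/S.
4σT⁴ = 4·5.67×10⁻⁸·(647)⁴ = 39740 W m⁻².
Hence α = 1 − 39740/49800 = 0.2019.

0.202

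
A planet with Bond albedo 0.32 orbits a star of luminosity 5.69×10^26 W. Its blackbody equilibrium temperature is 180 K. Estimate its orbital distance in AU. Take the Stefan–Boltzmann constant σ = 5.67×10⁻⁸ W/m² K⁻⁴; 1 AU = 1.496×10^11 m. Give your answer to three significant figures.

2.40 AU

Required flux: S = 4σT⁴/(1−α) = 350.1 W/m².
From L = 4πd²S, d = √(5.69×10^26/(4π·350.1)) = 3.596×10^11 m = 2.404 AU.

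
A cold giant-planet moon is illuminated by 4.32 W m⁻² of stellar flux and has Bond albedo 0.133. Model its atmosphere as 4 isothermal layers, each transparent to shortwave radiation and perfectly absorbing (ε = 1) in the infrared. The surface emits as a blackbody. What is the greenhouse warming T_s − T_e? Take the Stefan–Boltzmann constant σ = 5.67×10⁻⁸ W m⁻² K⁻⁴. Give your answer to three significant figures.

OLR = S(1−α)/4 = 0.9364 W m⁻²; the top layer radiates at T_e = 63.75 K.
Surface: T_s = (5)^¼·T_e = 95.33 K.
Warming: T_s − T_e = 31.58 K.

31.6 K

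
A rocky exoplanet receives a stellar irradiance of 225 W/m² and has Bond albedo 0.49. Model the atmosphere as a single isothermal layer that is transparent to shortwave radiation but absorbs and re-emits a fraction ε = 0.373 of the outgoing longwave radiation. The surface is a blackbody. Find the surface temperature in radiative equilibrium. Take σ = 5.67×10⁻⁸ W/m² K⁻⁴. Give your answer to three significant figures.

Effective emission temperature (TOA balance): σT_e⁴ = S(1−α)/4 = 28.69 W/m² → T_e = 150.0 K.
For a single slab of emissivity ε, T_s⁴ = 2T_e⁴/(2−ε); thus T_s = 150.0·(1.229)^(1/4) = 157.9 K.

158 K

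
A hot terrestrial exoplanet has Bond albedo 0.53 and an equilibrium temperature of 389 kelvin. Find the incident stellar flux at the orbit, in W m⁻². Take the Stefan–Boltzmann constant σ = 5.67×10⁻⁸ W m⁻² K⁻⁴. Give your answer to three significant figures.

11000 W m⁻²

From S(1−α)/4 = σT⁴: S = 4σT⁴/(1−α).
σT⁴ = 5.67×10⁻⁸·(389)⁴ = 1298 W m⁻².
S = 4·1298/0.47 = 11050 W m⁻².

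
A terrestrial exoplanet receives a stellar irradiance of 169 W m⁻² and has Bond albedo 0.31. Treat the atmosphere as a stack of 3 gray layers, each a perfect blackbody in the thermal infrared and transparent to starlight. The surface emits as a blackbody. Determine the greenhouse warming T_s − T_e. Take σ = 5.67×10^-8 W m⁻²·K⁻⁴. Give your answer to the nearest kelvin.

The effective emission temperature is T_e = [S(1−α)/(4σ)]^¼ = 150.6 K.
T_s = (N+1)^(1/4)·T_e = 213.0 K.
Warming: T_s − T_e = 62.37 K.

62 K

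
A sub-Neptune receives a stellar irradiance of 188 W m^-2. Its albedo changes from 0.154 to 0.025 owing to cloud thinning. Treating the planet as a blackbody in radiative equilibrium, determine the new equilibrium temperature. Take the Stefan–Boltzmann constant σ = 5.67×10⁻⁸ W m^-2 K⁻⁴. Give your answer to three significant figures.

With the new albedo, S(1−α₂)/4 = 45.82 W m^-2, so T₂ = 168.6 K.

169 kelvin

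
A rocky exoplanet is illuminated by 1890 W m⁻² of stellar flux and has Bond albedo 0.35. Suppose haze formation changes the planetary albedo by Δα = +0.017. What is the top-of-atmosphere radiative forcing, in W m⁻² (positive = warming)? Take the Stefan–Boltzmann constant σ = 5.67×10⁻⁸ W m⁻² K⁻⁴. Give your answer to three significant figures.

The change in absorbed flux is Δ[S(1−α)/4] = −SΔα/4 = -8.033 W m⁻².

-8.03 W m⁻²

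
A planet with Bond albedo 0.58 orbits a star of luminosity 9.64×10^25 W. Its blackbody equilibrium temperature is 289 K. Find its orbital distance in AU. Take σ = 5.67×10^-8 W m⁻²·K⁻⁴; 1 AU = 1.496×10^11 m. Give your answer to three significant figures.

0.302 AU

The flux needed for this T is 4σT⁴/(1−0.58) = 3767 W m⁻².
S = L/(4πd²) → d = √(L/4πS) = √(9.64×10^25/(4π·3767)) = 4.513×10^10 m = 0.3017 AU.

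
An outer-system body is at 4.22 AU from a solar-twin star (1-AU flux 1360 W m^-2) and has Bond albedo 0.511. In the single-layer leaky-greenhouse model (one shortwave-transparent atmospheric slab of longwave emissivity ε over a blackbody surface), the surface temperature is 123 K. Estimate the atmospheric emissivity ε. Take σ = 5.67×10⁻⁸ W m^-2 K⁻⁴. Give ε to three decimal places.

Irradiance scales as 1/d², so S = 1360 W m^-2 × (1/4.22)² = 76.37 W m^-2.
TOA balance gives T_e = 113.3 K.
Inverting T_s⁴ = 2T_e⁴/(2−ε): (T_e/T_s)⁴ = 0.7194, so ε = 2(1 − 0.7194) = 0.5612.

0.561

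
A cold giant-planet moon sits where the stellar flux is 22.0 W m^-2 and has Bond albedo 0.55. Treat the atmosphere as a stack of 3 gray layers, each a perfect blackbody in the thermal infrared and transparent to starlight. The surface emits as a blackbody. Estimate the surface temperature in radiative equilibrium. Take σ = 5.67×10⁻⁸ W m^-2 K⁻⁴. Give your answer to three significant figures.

Top-of-atmosphere balance: σT_e⁴ = S(1−α)/4 = 2.475 W m^-2 → T_e = 81.28 K.
For an N-layer opaque stack, T_s⁴ = (N+1)T_e⁴, hence T_s = (4)^(1/4)×81.28 K = 115.0 K.

115 K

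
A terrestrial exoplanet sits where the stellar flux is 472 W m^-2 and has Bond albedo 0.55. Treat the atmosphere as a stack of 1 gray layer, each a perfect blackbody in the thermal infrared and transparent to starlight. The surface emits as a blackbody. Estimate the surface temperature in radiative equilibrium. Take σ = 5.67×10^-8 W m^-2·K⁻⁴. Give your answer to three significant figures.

OLR = S(1−α)/4 = 53.10 W m^-2; the top layer radiates at T_e = 174.9 K.
Layer-by-layer balance gives σT_s⁴ = (N+1)σT_e⁴, so T_s = 2^¼·174.9 = 208.0 K.

208 K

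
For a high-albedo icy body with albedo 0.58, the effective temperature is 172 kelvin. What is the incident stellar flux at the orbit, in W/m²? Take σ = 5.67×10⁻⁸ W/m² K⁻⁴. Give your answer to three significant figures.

473 W/m²

Invert the energy balance for S: S = 4σT⁴/(1−α).
σT⁴ = 5.67×10⁻⁸·(172)⁴ = 49.62 W/m².
S = 4·49.62/0.42 = 472.6 W/m².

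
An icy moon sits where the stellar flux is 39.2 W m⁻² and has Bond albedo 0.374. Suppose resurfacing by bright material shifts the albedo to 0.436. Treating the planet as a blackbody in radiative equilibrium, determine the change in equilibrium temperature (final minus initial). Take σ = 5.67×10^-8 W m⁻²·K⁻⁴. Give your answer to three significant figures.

-2.62 K

Before: T₁ = [39.20·0.626/(4σ)]^(1/4) = 102.0 K.
With α = 0.436, T₂ = 99.36 K.
Change: 99.36 − 102.0 = -2.625 K.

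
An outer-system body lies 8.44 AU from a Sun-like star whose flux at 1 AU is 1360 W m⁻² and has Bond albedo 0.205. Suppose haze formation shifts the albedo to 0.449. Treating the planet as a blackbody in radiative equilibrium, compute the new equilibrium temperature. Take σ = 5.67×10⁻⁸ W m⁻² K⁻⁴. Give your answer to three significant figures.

82.5 kelvin

Irradiance scales as 1/d², so S = 1360 W m⁻² × (1/8.44)² = 19.09 W m⁻².
With the new albedo, S(1−α₂)/4 = 2.630 W m⁻², so T₂ = 82.53 K.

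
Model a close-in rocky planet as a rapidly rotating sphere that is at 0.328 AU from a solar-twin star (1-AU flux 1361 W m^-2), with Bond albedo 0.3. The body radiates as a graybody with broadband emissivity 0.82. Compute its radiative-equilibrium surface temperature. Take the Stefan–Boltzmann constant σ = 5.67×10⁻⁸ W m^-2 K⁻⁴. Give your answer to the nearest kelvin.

467 K

Flux at the orbit: S = 1361/(0.328)² = 12650 W m^-2.
Averaging over the sphere, the absorbed flux is S(1−α)/4 = 2214 W m^-2.
Equating to εσT⁴ with ε = 0.82: T = (2214/0.82σ)^(1/4) = 467.1 K.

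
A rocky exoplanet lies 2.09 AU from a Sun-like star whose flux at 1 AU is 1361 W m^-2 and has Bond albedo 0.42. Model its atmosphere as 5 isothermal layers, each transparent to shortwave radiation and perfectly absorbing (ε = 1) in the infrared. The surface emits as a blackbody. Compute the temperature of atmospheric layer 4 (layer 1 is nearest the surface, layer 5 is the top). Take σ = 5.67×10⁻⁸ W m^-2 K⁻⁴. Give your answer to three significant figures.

200 K

Irradiance scales as 1/d², so S = 1361 W m^-2 × (1/2.09)² = 311.6 W m^-2.
OLR = S(1−α)/4 = 45.18 W m^-2; the top layer radiates at T_e = 168.0 K.
Each opaque layer satisfies 2T_j⁴ = T_{j−1}⁴ + T_{j+1}⁴, giving T_k⁴ = (N+1−k)T_e⁴.
With k = 4: T_4 = (5+1−4)^¼·168.0 K = 199.8 K.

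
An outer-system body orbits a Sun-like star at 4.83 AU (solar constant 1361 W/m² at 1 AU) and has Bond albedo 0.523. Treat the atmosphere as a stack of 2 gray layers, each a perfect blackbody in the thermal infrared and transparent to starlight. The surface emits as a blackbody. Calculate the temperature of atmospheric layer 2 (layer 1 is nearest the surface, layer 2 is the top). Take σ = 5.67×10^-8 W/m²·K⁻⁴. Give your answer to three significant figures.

By the inverse-square law, S = 1361/4.83² = 58.34 W/m².
The effective emission temperature is T_e = [S(1−α)/(4σ)]^¼ = 105.2 K.
Each opaque layer satisfies 2T_j⁴ = T_{j−1}⁴ + T_{j+1}⁴, giving T_k⁴ = (N+1−k)T_e⁴.
With k = 2: T_2 = (2+1−2)^¼·105.2 K = 105.2 K.

105 K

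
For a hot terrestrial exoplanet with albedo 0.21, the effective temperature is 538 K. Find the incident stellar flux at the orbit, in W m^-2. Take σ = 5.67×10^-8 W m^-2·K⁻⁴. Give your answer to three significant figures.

Invert the energy balance for S: S = 4σT⁴/(1−α).
σT⁴ = 5.67×10⁻⁸·(538)⁴ = 4750 W m^-2.
S = 4·4750/0.79 = 24050 W m^-2.

24100 W m^-2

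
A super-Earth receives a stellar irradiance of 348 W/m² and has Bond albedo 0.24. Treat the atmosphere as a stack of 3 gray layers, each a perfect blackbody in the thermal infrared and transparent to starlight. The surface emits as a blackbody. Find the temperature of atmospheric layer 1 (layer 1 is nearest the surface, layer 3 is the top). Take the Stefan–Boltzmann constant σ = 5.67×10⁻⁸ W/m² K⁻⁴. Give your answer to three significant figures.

243 K

The effective emission temperature is T_e = [S(1−α)/(4σ)]^¼ = 184.8 K.
The net upward flux σT_e⁴ is constant between every pair of levels, so T_k⁴ = (N+1−k)T_e⁴.
T_1 = (3)^(1/4)·184.8 = 243.2 K.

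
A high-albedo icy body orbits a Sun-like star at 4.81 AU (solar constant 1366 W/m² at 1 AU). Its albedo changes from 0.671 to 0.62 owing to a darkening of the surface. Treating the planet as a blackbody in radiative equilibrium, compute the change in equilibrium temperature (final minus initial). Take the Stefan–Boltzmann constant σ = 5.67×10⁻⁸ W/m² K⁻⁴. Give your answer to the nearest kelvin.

4 K

By the inverse-square law, S = 1366/4.81² = 59.04 W/m².
Before: T₁ = [59.04·0.329/(4σ)]^(1/4) = 96.20 K.
After:  T₂ = [59.04·0.38/(4σ)]^(1/4) = 99.73 K.
ΔT = T₂ − T₁ = 3.529 K.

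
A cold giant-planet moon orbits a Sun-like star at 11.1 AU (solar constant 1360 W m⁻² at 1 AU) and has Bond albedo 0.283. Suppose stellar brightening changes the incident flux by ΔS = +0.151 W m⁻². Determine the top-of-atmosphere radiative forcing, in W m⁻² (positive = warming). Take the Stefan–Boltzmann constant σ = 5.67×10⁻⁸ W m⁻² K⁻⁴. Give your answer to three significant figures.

Irradiance scales as 1/d², so S = 1360 W m⁻² × (1/11.1)² = 11.04 W m⁻².
TOA radiative forcing: ΔF = (1−α)ΔS/4 = 0.717·(+0.151)/4 = 0.02707 W m⁻².

0.0271 W m⁻²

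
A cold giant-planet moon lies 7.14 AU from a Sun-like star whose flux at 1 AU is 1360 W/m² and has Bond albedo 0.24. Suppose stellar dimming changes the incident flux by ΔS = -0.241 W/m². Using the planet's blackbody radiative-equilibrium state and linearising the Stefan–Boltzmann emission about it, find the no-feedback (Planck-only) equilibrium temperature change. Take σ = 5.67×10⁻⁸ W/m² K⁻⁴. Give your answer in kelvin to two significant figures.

-0.22 K

Flux at the orbit: S = 1360/(7.14)² = 26.68 W/m².
The baseline emission temperature is T_e = 97.24 K.
TOA radiative forcing: ΔF = (1−α)ΔS/4 = 0.76·(-0.241)/4 = -0.04579 W/m².
Linearising σT⁴ gives d(σT⁴)/dT = 4σT_e³ = 0.2085 W/m² per K.
So ΔT₀ = -0.04579/0.2085 = -0.220 K.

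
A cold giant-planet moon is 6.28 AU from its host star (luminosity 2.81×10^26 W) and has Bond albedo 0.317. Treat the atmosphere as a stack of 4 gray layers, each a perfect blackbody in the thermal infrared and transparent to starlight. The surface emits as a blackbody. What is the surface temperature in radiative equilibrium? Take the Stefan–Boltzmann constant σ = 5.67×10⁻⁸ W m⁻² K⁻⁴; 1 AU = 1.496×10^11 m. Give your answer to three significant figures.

d = 6.28 × 1.496×10^11 m = 9.395×10^11 m.
S = L/(4πd²) = 25.33 W m⁻².
Top-of-atmosphere balance: σT_e⁴ = S(1−α)/4 = 4.326 W m⁻² → T_e = 93.46 K.
With N = 4 opaque layers, T_s = (N+1)^(1/4)·T_e = 5^(1/4)·93.46 = 139.8 K.

140 kelvin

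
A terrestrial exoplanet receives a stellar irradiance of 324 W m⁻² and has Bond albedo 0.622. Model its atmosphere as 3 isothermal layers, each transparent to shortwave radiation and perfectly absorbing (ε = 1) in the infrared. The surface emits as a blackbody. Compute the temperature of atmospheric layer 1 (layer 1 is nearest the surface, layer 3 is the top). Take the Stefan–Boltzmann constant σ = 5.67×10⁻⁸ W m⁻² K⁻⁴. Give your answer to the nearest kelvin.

201 kelvin

The effective emission temperature is T_e = [S(1−α)/(4σ)]^¼ = 152.4 K.
In the N-layer model, layer k (counted from the surface) has T_k = (N+1−k)^(1/4)·T_e.
T_1 = (3)^(1/4)·152.4 = 200.6 K.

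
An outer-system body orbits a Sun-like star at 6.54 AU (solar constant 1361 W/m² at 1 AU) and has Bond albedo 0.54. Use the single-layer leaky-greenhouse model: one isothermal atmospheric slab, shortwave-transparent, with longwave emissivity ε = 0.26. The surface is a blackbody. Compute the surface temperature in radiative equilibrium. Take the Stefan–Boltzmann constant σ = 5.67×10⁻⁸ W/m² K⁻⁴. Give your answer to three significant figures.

By the inverse-square law, S = 1361/6.54² = 31.82 W/m².
At the top of the atmosphere, σT_e⁴ = S(1−α)/4 = 3.659 W/m², giving T_e = 89.63 K.
The surface balance (absorbed SW + ε·downward IR = σT_s⁴) with T_a⁴ = T_s⁴/2 reduces to T_s = T_e·[2/(2−ε)]^¼ = 92.81 K.

92.8 K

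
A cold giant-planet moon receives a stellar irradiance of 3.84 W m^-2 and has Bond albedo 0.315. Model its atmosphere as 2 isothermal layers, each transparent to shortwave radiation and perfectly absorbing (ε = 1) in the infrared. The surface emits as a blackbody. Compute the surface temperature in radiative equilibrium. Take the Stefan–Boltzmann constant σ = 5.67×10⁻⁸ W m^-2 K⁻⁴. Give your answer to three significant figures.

76.8 K

OLR = S(1−α)/4 = 0.6576 W m^-2; the top layer radiates at T_e = 58.36 K.
For an N-layer opaque stack, T_s⁴ = (N+1)T_e⁴, hence T_s = (3)^(1/4)×58.36 K = 76.80 K.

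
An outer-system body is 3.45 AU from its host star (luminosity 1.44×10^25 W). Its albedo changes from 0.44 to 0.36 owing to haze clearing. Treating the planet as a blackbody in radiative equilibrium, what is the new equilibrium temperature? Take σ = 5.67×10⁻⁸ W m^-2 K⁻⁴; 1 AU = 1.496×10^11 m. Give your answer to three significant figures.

59.0 K

Orbital distance: d = 3.45 AU = 5.161×10^11 m.
Flux at the orbit: S = L/(4πd²) = 1.44×10^25/(4π·(5.16×10^11)²) = 4.302 W m^-2.
With the new albedo, S(1−α₂)/4 = 0.6883 W m^-2, so T₂ = 59.03 K.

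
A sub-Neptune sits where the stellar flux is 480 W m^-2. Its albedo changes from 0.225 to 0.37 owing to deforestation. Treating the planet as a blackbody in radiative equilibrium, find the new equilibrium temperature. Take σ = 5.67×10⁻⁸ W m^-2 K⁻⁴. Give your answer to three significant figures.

T₂ = [S(1−α₂)/(4σ)]^(1/4) = [480.0·0.63/(4σ)]^(1/4) = 191.1 K.

191 K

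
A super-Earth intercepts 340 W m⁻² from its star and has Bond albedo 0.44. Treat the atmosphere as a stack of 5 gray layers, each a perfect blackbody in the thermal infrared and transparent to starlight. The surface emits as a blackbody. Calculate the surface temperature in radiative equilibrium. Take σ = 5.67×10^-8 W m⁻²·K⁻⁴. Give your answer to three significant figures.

OLR = S(1−α)/4 = 47.60 W m⁻²; the top layer radiates at T_e = 170.2 K.
Layer-by-layer balance gives σT_s⁴ = (N+1)σT_e⁴, so T_s = 6^¼·170.2 = 266.4 K.

266 K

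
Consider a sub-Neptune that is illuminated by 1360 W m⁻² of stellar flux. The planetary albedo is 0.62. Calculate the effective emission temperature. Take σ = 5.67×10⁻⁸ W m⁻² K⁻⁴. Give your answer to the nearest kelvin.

Averaging over the sphere, the absorbed flux is S(1−α)/4 = 129.2 W m⁻².
Balancing against σT⁴: T = (129.2/5.67×10⁻⁸)^(1/4) = 218.5 K.

218 kelvin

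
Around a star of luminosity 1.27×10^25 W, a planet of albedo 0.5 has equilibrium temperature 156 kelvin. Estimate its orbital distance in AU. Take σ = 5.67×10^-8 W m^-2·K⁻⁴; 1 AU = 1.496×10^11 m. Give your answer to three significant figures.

0.410 AU

The flux needed for this T is 4σT⁴/(1−0.5) = 268.6 W m^-2.
From L = 4πd²S, d = √(1.27×10^25/(4π·268.6)) = 6.134×10^10 m = 0.4100 AU.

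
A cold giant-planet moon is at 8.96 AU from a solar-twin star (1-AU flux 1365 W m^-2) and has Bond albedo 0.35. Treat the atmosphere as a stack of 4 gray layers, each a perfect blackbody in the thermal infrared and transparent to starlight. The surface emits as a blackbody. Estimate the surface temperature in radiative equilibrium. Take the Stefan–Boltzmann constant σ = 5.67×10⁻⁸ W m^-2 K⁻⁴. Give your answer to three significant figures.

Flux at the orbit: S = 1365/(8.96)² = 17.00 W m^-2.
Top-of-atmosphere balance: σT_e⁴ = S(1−α)/4 = 2.763 W m^-2 → T_e = 83.55 K.
For an N-layer opaque stack, T_s⁴ = (N+1)T_e⁴, hence T_s = (5)^(1/4)×83.55 K = 124.9 K.

125 K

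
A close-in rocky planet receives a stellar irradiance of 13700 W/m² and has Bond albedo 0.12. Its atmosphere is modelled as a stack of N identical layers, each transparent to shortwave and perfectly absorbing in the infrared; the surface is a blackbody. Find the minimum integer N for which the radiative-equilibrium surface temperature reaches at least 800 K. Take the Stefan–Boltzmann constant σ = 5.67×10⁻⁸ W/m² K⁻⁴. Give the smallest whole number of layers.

7

OLR = S(1−α)/4 = 3014 W/m²; the top layer radiates at T_e = 480.2 K.
Since T_s⁴ = (N+1)T_e⁴, we need N ≥ (T_s/T_e)⁴ − 1 = 6.705.
So N ≥ 6.705; the smallest integer is N = 7.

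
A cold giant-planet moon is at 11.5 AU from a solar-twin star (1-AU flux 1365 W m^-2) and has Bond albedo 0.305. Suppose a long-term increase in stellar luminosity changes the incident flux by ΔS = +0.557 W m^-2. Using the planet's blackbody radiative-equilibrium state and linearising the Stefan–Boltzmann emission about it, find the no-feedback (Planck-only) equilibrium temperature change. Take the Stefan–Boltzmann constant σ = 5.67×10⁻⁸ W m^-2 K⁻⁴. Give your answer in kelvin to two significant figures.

1.0 K

Irradiance scales as 1/d², so S = 1365 W m^-2 × (1/11.5)² = 10.32 W m^-2.
The baseline emission temperature is T_e = 74.99 K.
TOA radiative forcing: ΔF = (1−α)ΔS/4 = 0.695·(+0.557)/4 = 0.09678 W m^-2.
Linearising σT⁴ gives d(σT⁴)/dT = 4σT_e³ = 0.09565 W m^-2 per K.
So ΔT₀ = 0.09678/0.09565 = 1.01 K.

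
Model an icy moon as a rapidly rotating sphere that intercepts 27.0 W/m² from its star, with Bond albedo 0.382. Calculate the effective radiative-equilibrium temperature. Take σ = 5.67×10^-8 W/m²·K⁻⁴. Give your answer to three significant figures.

Averaging over the sphere, the absorbed flux is S(1−α)/4 = 4.171 W/m².
Set σT⁴ = 4.171 → T = (4.171/σ)^(1/4) = 92.61 K.

92.6 kelvin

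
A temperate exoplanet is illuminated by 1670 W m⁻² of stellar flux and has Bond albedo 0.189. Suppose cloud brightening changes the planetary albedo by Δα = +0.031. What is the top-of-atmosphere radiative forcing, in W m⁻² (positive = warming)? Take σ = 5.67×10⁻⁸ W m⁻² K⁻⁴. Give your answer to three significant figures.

-12.9 W m⁻²

ΔF = −(S/4)Δα = −(1670/4)×(+0.031) = -12.94 W m⁻².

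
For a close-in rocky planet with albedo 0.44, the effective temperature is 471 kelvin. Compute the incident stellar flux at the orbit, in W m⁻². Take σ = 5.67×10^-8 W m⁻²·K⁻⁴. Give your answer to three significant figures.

19900 W m⁻²

Invert the energy balance for S: S = 4σT⁴/(1−α).
σT⁴ = 5.67×10⁻⁸·(471)⁴ = 2790 W m⁻².
S = 4·2790/0.56 = 19930 W m⁻².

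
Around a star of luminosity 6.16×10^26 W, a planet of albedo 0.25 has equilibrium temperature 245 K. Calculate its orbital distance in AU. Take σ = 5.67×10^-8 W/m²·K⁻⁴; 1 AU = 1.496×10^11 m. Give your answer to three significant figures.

1.42 AU

Required flux: S = 4σT⁴/(1−α) = 1090 W/m².
S = L/(4πd²) → d = √(L/4πS) = √(6.16×10^26/(4π·1090)) = 2.121×10^11 m = 1.418 AU.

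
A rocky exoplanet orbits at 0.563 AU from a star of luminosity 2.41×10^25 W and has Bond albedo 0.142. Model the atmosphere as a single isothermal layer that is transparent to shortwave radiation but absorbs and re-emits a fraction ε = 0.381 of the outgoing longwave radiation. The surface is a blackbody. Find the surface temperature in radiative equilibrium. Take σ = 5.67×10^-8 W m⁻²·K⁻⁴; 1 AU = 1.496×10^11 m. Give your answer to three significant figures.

189 K

d = 0.563 × 1.496×10^11 m = 8.422×10^10 m.
Spreading L over a sphere of radius d: S = 2.41×10^25/(4π·8.42×10^10²) = 270.4 W m⁻².
At the top of the atmosphere, σT_e⁴ = S(1−α)/4 = 57.99 W m⁻², giving T_e = 178.8 K.
Surface balance with a leaky layer gives σT_s⁴ = σT_e⁴·2/(2−ε), so T_s = T_e·[2/(2−0.381)]^(1/4) = 188.5 K.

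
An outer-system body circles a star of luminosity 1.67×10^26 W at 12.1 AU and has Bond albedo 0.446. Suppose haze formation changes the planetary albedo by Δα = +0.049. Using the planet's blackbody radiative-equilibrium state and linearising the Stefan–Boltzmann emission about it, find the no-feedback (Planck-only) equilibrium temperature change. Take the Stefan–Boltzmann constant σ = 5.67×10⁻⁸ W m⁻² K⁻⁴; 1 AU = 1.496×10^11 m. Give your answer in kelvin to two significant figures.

-1.2 K

Orbital distance: d = 12.1 AU = 1.810×10^12 m.
S = L/(4πd²) = 4.056 W m⁻².
The baseline emission temperature is T_e = 56.10 K.
TOA radiative forcing: ΔF = −S·Δα/4 = −4.056·(+0.049)/4 = -0.04968 W m⁻².
The Planck feedback parameter is 4σT_e³ = 0.04005 W m⁻²/K.
ΔT₀ = ΔF/λ_P = -0.04968/0.04005 = -1.24 K.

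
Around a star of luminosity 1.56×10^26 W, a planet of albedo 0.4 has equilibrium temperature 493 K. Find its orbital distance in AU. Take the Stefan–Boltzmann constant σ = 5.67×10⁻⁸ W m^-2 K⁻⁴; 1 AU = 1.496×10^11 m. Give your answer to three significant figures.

0.158 AU

Energy balance gives S = 4σT⁴/(1−α) = 22330 W m^-2.
From L = 4πd²S, d = √(1.56×10^26/(4π·22330)) = 2.358×10^10 m = 0.1576 AU.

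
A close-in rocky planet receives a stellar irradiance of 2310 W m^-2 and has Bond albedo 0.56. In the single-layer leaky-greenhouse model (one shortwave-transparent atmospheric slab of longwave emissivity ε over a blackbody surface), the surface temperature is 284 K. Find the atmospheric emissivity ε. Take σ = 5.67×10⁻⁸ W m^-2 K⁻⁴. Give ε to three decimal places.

First, T_e = [2310·(1−0.56)/(4σ)]^(1/4) = 258.7 K.
Inverting T_s⁴ = 2T_e⁴/(2−ε): (T_e/T_s)⁴ = 0.6889, so ε = 2(1 − 0.6889) = 0.6222.

0.622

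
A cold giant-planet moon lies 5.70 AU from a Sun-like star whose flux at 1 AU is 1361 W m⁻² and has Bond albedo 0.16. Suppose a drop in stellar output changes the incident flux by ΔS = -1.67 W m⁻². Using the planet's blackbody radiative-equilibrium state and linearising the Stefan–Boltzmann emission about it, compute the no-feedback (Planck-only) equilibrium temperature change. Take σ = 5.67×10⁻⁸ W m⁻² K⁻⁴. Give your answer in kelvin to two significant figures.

-1.1 K

Flux at the orbit: S = 1361/(5.70)² = 41.89 W m⁻².
The baseline emission temperature is T_e = 111.6 K.
Only a fraction (1−α) is absorbed and it's spread over 4πR², so ΔF = (1−α)ΔS/4 = -0.3507 W m⁻².
Planck response: λ_P = 4σT_e³ = 4·5.67×10⁻⁸·(111.6)³ = 0.3153 W m⁻²/K.
So ΔT₀ = -0.3507/0.3153 = -1.11 K.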